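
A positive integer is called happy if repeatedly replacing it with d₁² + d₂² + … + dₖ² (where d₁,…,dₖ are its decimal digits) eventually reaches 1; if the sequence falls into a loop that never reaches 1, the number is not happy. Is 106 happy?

not happy

106 → 37
37 → 58
58 → 89
89 → 145
145 → 42
42 → 20
20 → 4
4 → 16
16 → 37  — 37 already seen; the sequence cycles without reaching 1.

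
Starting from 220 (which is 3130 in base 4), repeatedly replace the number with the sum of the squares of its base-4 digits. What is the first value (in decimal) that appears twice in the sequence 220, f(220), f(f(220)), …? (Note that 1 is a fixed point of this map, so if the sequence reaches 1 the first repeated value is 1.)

220 = (3,1,3,0)_4 → 3² + 1² + 3² + 0² = 19
19 = (1,0,3)_4 → 1² + 0² + 3² = 10
10 = (2,2)_4 → 2² + 2² = 8
8 = (2,0)_4 → 2² + 0² = 4
4 = (1,0)_4 → 1² + 0² = 1  — reached the fixed point 1.
1 → 1, so 1 is the first repeated value.

1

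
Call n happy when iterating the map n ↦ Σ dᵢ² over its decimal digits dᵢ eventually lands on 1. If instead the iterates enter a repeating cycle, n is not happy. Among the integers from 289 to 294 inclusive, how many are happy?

2

289: 289 → 149 → 98 → 145 → 42 → 20 → 4 → 16 → 37 → 58 → 89 → 145  (repeats 145)
290: 290 → 85 → 89 → 145 → 42 → 20 → 4 → 16 → 37 → 58 → 89  (repeats 89)
291: 291 → 86 → 100 → 1  (reaches 1)
292: 292 → 89 → 145 → 42 → 20 → 4 → 16 → 37 → 58 → 89  (repeats 89)
293: 293 → 94 → 97 → 130 → 10 → 1  (reaches 1)
294: 294 → 101 → 2 → 4 → 16 → 37 → 58 → 89 → 145 → 42 → 20 → 4  (repeats 4)
happy: 291, 293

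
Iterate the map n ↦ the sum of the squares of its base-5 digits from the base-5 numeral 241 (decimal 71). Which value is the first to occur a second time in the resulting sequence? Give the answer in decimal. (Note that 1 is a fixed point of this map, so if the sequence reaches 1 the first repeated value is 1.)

13

71 = (2,4,1)_5 → 21
21 = (4,1)_5 → 17
17 = (3,2)_5 → 13
13 = (2,3)_5 → 13  — 13 already appeared earlier.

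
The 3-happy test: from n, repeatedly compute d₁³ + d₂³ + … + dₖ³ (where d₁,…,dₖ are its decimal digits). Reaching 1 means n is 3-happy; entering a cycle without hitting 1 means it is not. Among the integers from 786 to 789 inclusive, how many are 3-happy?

786: 786 → 1071 → 345 → 216 → 225 → 141 → 66 → 432 → 99 → 1458 → 702 → 351 → 153 → 153  — not 3-happy
787: 787 → 1198 → 1243 → 100 → 1  — 3-happy
788: 788 → 1367 → 587 → 980 → 1241 → 74 → 407 → 407  — not 3-happy
789: 789 → 1584 → 702 → 351 → 153 → 153  — not 3-happy
3-happy: 787

1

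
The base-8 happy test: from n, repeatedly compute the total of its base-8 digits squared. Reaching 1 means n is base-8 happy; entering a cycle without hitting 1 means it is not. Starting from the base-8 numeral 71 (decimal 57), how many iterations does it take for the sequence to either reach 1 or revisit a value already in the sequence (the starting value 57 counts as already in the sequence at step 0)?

57 = (7,1)_8 → 7² + 1² = 49 + 1 = 50
50 = (6,2)_8 → 6² + 2² = 36 + 4 = 40
40 = (5,0)_8 → 5² + 0² = 25 + 0 = 25
25 = (3,1)_8 → 3² + 1² = 9 + 1 = 10
10 = (1,2)_8 → 1² + 2² = 1 + 4 = 5
5 = (5)_8 → 5² = 25  — 25 repeats.
That took 6 steps.

6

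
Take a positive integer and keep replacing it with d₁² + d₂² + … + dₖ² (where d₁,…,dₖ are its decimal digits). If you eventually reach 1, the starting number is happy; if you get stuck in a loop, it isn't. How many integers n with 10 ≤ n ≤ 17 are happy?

10: 10 → 1  — happy
11: 11 → 2 → 4 → 16 → 37 → 58 → 89 → 145 → 42 → 20 → 4  — not happy
12: 12 → 5 → 25 → 29 → 85 → 89 → 145 → 42 → 20 → 4 → 16 → 37 → 58 → 89  — not happy
13: 13 → 10 → 1  — happy
14: 14 → 17 → 50 → 25 → 29 → 85 → 89 → 145 → 42 → 20 → 4 → 16 → 37 → 58 → 89  — not happy
15: 15 → 26 → 40 → 16 → 37 → 58 → 89 → 145 → 42 → 20 → 4 → 16  — not happy
16: 16 → 37 → 58 → 89 → 145 → 42 → 20 → 4 → 16  — not happy
17: 17 → 50 → 25 → 29 → 85 → 89 → 145 → 42 → 20 → 4 → 16 → 37 → 58 → 89  — not happy
happy: 10, 13

2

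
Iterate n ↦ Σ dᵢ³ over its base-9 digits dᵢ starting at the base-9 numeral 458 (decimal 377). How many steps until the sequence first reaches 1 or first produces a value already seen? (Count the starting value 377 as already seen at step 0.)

377 = (4,5,8)_9 → 4³ + 5³ + 8³ = 701
701 = (8,5,8)_9 → 8³ + 5³ + 8³ = 1149
1149 = (1,5,1,6)_9 → 1³ + 5³ + 1³ + 6³ = 343
343 = (4,2,1)_9 → 4³ + 2³ + 1³ = 73
73 = (8,1)_9 → 8³ + 1³ = 513
513 = (6,3,0)_9 → 6³ + 3³ + 0³ = 243
243 = (3,0,0)_9 → 3³ + 0³ + 0³ = 27
27 = (3,0)_9 → 3³ + 0³ = 27  — 27 repeats.
That took 8 steps.

8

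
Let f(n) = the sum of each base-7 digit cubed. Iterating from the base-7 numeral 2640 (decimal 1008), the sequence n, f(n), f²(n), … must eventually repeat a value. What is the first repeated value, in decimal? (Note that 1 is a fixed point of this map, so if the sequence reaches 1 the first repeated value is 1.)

342

1008 = (2,6,4,0)_7 → 2³ + 6³ + 4³ + 0³ = 8 + 216 + 64 + 0 = 288
288 = (5,6,1)_7 → 5³ + 6³ + 1³ = 125 + 216 + 1 = 342
342 = (6,6,6)_7 → 6³ + 6³ + 6³ = 216 + 216 + 216 = 648
648 = (1,6,1,4)_7 → 1³ + 6³ + 1³ + 4³ = 1 + 216 + 1 + 64 = 282
282 = (5,5,2)_7 → 5³ + 5³ + 2³ = 125 + 125 + 8 = 258
258 = (5,1,6)_7 → 5³ + 1³ + 6³ = 125 + 1 + 216 = 342  — 342 already appeared earlier.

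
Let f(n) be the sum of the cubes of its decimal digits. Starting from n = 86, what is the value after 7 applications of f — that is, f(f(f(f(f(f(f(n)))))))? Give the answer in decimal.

86 → 8³ + 6³ = 512 + 216 = 728
728 → 7³ + 2³ + 8³ = 343 + 8 + 512 = 863
863 → 8³ + 6³ + 3³ = 512 + 216 + 27 = 755
755 → 7³ + 5³ + 5³ = 343 + 125 + 125 = 593
593 → 5³ + 9³ + 3³ = 125 + 729 + 27 = 881
881 → 8³ + 8³ + 1³ = 512 + 512 + 1 = 1025
1025 → 1³ + 0³ + 2³ + 5³ = 1 + 0 + 8 + 125 = 134

134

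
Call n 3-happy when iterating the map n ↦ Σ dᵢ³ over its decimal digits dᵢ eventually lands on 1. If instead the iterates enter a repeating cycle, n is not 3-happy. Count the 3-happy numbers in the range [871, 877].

1

871: 871 → 856 → 853 → 664 → 496 → 1009 → 730 → 370 → 370  — not 3-happy
872: 872 → 863 → 755 → 593 → 881 → 1025 → 134 → 92 → 737 → 713 → 371 → 371  — not 3-happy
873: 873 → 882 → 1032 → 36 → 243 → 99 → 1458 → 702 → 351 → 153 → 153  — not 3-happy
874: 874 → 919 → 1459 → 919  — not 3-happy
875: 875 → 980 → 1241 → 74 → 407 → 407  — not 3-happy
876: 876 → 1071 → 345 → 216 → 225 → 141 → 66 → 432 → 99 → 1458 → 702 → 351 → 153 → 153  — not 3-happy
877: 877 → 1198 → 1243 → 100 → 1  — 3-happy
3-happy: 877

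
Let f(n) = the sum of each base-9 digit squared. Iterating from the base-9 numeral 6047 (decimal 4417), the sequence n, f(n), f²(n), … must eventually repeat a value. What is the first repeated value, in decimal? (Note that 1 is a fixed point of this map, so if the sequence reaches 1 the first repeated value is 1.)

4417 = (6,0,4,7)_9 → 6² + 0² + 4² + 7² = 101
101 = (1,2,2)_9 → 1² + 2² + 2² = 9
9 = (1,0)_9 → 1² + 0² = 1  — reached the fixed point 1.
1 → 1, so 1 is the first repeated value.

1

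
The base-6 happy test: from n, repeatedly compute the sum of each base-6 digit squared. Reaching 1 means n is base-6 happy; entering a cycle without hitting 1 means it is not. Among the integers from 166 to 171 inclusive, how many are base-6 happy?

1

166: 166 → 41 → 26 → 20 → 13 → 5 → 25 → 17 → 29 → 41  — not base-6 happy
167: 167 → 50 → 9 → 10 → 17 → 29 → 41 → 26 → 20 → 13 → 5 → 25 → 17  — not base-6 happy
168: 168 → 32 → 29 → 41 → 26 → 20 → 13 → 5 → 25 → 17 → 29  — not base-6 happy
169: 169 → 33 → 34 → 41 → 26 → 20 → 13 → 5 → 25 → 17 → 29 → 41  — not base-6 happy
170: 170 → 36 → 1  — base-6 happy
171: 171 → 41 → 26 → 20 → 13 → 5 → 25 → 17 → 29 → 41  — not base-6 happy
base-6 happy: 170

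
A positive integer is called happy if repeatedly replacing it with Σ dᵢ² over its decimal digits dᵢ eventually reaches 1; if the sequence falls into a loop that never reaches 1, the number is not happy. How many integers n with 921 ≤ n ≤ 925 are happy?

921: 921 → 86 → 100 → 1  (reaches 1)
922: 922 → 89 → 145 → 42 → 20 → 4 → 16 → 37 → 58 → 89  (repeats 89)
923: 923 → 94 → 97 → 130 → 10 → 1  (reaches 1)
924: 924 → 101 → 2 → 4 → 16 → 37 → 58 → 89 → 145 → 42 → 20 → 4  (repeats 4)
925: 925 → 110 → 2 → 4 → 16 → 37 → 58 → 89 → 145 → 42 → 20 → 4  (repeats 4)
happy: 921, 923

2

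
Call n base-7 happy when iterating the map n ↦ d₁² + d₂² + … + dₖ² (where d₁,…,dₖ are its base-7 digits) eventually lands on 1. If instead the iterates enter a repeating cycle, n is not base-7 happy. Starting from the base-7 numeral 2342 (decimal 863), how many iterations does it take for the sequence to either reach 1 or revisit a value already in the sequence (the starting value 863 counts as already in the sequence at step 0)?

6

863 = (2,3,4,2)_7 → 33
33 = (4,5)_7 → 41
41 = (5,6)_7 → 61
61 = (1,1,5)_7 → 27
27 = (3,6)_7 → 45
45 = (6,3)_7 → 45  — 45 repeats.
That took 6 steps.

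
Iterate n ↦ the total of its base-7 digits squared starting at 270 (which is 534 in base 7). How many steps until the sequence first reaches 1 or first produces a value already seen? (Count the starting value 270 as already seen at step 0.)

270 = (5,3,4)_7 → 5² + 3² + 4² = 25 + 9 + 16 = 50
50 = (1,0,1)_7 → 1² + 0² + 1² = 1 + 0 + 1 = 2
2 = (2)_7 → 2² = 4
4 = (4)_7 → 4² = 16
16 = (2,2)_7 → 2² + 2² = 4 + 4 = 8
8 = (1,1)_7 → 1² + 1² = 1 + 1 = 2  — 2 repeats.
That took 6 steps.

6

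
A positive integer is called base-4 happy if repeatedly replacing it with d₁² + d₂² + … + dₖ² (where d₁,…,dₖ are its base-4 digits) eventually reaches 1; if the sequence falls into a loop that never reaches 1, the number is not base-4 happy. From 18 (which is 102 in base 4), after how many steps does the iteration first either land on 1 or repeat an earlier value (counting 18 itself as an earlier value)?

18 = (1,0,2)_4 → 1² + 0² + 2² = 1 + 0 + 4 = 5
5 = (1,1)_4 → 1² + 1² = 1 + 1 = 2
2 = (2)_4 → 2² = 4
4 = (1,0)_4 → 1² + 0² = 1 + 0 = 1  — reached 1.
That took 4 steps.

4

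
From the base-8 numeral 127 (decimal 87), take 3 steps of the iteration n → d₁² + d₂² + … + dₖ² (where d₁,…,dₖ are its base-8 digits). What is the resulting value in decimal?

2

87 = (1,2,7)_8 → 1² + 2² + 7² = 54
54 = (6,6)_8 → 6² + 6² = 72
72 = (1,1,0)_8 → 1² + 1² + 0² = 2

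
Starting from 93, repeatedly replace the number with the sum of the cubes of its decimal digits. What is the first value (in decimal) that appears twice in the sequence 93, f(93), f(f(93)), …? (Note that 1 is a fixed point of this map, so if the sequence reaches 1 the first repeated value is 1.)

93 → 9³ + 3³ = 729 + 27 = 756
756 → 7³ + 5³ + 6³ = 343 + 125 + 216 = 684
684 → 6³ + 8³ + 4³ = 216 + 512 + 64 = 792
792 → 7³ + 9³ + 2³ = 343 + 729 + 8 = 1080
1080 → 1³ + 0³ + 8³ + 0³ = 1 + 0 + 512 + 0 = 513
513 → 5³ + 1³ + 3³ = 125 + 1 + 27 = 153
153 → 1³ + 5³ + 3³ = 1 + 125 + 27 = 153  — 153 already appeared earlier.

153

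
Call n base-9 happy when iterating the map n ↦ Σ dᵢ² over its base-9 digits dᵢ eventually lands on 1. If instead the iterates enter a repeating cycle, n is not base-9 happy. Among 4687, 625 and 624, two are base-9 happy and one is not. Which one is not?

624

4687: 4687 → 143 → 101 → 9 → 1  — reaches 1 (base-9 happy)
625: 625 → 101 → 9 → 1  — reaches 1 (base-9 happy)
624: 624 → 94 → 18 → 4 → 16 → 50 → 50  — repeats 50 (not base-9 happy)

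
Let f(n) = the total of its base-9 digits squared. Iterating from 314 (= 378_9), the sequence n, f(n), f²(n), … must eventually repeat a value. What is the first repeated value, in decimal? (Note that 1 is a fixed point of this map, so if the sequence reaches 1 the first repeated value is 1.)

74

314 = (3,7,8)_9 → 3² + 7² + 8² = 122
122 = (1,4,5)_9 → 1² + 4² + 5² = 42
42 = (4,6)_9 → 4² + 6² = 52
52 = (5,7)_9 → 5² + 7² = 74
74 = (8,2)_9 → 8² + 2² = 68
68 = (7,5)_9 → 7² + 5² = 74  — 74 already appeared earlier.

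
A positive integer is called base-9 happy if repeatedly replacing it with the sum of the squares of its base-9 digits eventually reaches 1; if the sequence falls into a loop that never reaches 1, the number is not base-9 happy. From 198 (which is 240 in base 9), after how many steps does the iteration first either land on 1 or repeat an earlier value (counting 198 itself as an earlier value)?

5

198 = (2,4,0)_9 → 2² + 4² + 0² = 4 + 16 + 0 = 20
20 = (2,2)_9 → 2² + 2² = 4 + 4 = 8
8 = (8)_9 → 8² = 64
64 = (7,1)_9 → 7² + 1² = 49 + 1 = 50
50 = (5,5)_9 → 5² + 5² = 25 + 25 = 50  — 50 repeats.
That took 5 steps.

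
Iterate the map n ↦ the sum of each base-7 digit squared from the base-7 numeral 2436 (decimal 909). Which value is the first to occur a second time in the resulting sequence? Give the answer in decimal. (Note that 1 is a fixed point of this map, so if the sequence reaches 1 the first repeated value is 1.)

909 = (2,4,3,6)_7 → 2² + 4² + 3² + 6² = 4 + 16 + 9 + 36 = 65
65 = (1,2,2)_7 → 1² + 2² + 2² = 1 + 4 + 4 = 9
9 = (1,2)_7 → 1² + 2² = 1 + 4 = 5
5 = (5)_7 → 5² = 25
25 = (3,4)_7 → 3² + 4² = 9 + 16 = 25  — 25 already appeared earlier.

25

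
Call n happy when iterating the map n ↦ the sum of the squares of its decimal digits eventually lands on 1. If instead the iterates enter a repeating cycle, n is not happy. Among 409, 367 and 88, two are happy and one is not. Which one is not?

409: 409 → 97 → 130 → 10 → 1  — reaches 1 (happy)
367: 367 → 94 → 97 → 130 → 10 → 1  — reaches 1 (happy)
88: 88 → 128 → 69 → 117 → 51 → 26 → 40 → 16 → 37 → 58 → 89 → 145 → 42 → 20 → 4 → 16  — repeats 16 (not happy)

88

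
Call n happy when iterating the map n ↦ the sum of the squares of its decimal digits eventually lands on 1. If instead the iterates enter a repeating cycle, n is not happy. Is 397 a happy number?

397 → 3² + 9² + 7² = 139
139 → 1² + 3² + 9² = 91
91 → 9² + 1² = 82
82 → 8² + 2² = 68
68 → 6² + 8² = 100
100 → 1² + 0² + 0² = 1  — reached 1.

happy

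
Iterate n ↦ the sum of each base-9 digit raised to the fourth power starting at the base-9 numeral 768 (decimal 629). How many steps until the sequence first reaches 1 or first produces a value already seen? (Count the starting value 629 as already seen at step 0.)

7

629 = (7,6,8)_9 → 7⁴ + 6⁴ + 8⁴ = 2401 + 1296 + 4096 = 7793
7793 = (1,1,6,1,8)_9 → 1⁴ + 1⁴ + 6⁴ + 1⁴ + 8⁴ = 1 + 1 + 1296 + 1 + 4096 = 5395
5395 = (7,3,5,4)_9 → 7⁴ + 3⁴ + 5⁴ + 4⁴ = 2401 + 81 + 625 + 256 = 3363
3363 = (4,5,4,6)_9 → 4⁴ + 5⁴ + 4⁴ + 6⁴ = 256 + 625 + 256 + 1296 = 2433
2433 = (3,3,0,3)_9 → 3⁴ + 3⁴ + 0⁴ + 3⁴ = 81 + 81 + 0 + 81 = 243
243 = (3,0,0)_9 → 3⁴ + 0⁴ + 0⁴ = 81 + 0 + 0 = 81
81 = (1,0,0)_9 → 1⁴ + 0⁴ + 0⁴ = 1 + 0 + 0 = 1  — reached 1.
That took 7 steps.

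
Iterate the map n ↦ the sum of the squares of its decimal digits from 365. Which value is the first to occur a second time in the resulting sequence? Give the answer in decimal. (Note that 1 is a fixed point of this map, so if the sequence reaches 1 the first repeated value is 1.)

365 → 3² + 6² + 5² = 70
70 → 7² + 0² = 49
49 → 4² + 9² = 97
97 → 9² + 7² = 130
130 → 1² + 3² + 0² = 10
10 → 1² + 0² = 1  — reached the fixed point 1.
1 → 1, so 1 is the first repeated value.

1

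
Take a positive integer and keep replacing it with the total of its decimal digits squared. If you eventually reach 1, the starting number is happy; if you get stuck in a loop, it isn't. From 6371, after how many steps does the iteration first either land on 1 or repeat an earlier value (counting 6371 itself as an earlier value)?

6371 → 95
95 → 106
106 → 37
37 → 58
58 → 89
89 → 145
145 → 42
42 → 20
20 → 4
4 → 16
16 → 37  — 37 repeats.
That took 11 steps.

11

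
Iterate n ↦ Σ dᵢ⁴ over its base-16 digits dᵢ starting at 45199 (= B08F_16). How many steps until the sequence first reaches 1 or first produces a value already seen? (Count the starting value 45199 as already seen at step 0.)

45199 = (11,0,8,15)_16 → 11⁴ + 0⁴ + 8⁴ + 15⁴ = 69362
69362 = (1,0,14,15,2)_16 → 1⁴ + 0⁴ + 14⁴ + 15⁴ + 2⁴ = 89058
89058 = (1,5,11,14,2)_16 → 1⁴ + 5⁴ + 11⁴ + 14⁴ + 2⁴ = 53699
53699 = (13,1,12,3)_16 → 13⁴ + 1⁴ + 12⁴ + 3⁴ = 49379
49379 = (12,0,14,3)_16 → 12⁴ + 0⁴ + 14⁴ + 3⁴ = 59233
59233 = (14,7,6,1)_16 → 14⁴ + 7⁴ + 6⁴ + 1⁴ = 42114
42114 = (10,4,8,2)_16 → 10⁴ + 4⁴ + 8⁴ + 2⁴ = 14368
14368 = (3,8,2,0)_16 → 3⁴ + 8⁴ + 2⁴ + 0⁴ = 4193
4193 = (1,0,6,1)_16 → 1⁴ + 0⁴ + 6⁴ + 1⁴ = 1298
1298 = (5,1,2)_16 → 5⁴ + 1⁴ + 2⁴ = 642
642 = (2,8,2)_16 → 2⁴ + 8⁴ + 2⁴ = 4128
4128 = (1,0,2,0)_16 → 1⁴ + 0⁴ + 2⁴ + 0⁴ = 17
17 = (1,1)_16 → 1⁴ + 1⁴ = 2
2 = (2)_16 → 2⁴ = 16
16 = (1,0)_16 → 1⁴ + 0⁴ = 1  — reached 1.
That took 15 steps.

15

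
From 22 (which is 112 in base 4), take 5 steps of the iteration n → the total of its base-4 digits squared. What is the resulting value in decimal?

1

22 = (1,1,2)_4 → 1² + 1² + 2² = 1 + 1 + 4 = 6
6 = (1,2)_4 → 1² + 2² = 1 + 4 = 5
5 = (1,1)_4 → 1² + 1² = 1 + 1 = 2
2 = (2)_4 → 2² = 4
4 = (1,0)_4 → 1² + 0² = 1 + 0 = 1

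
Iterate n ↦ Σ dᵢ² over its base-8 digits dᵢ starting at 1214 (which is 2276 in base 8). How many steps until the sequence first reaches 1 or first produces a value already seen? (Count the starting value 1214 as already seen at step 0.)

6

1214 = (2,2,7,6)_8 → 2² + 2² + 7² + 6² = 93
93 = (1,3,5)_8 → 1² + 3² + 5² = 35
35 = (4,3)_8 → 4² + 3² = 25
25 = (3,1)_8 → 3² + 1² = 10
10 = (1,2)_8 → 1² + 2² = 5
5 = (5)_8 → 5² = 25  — 25 repeats.
That took 6 steps.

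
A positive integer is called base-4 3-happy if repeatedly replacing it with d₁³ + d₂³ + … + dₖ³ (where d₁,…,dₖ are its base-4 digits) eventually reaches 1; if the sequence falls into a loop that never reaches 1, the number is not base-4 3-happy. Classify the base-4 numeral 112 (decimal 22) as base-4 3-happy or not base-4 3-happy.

22 = (1,1,2)_4 → 1³ + 1³ + 2³ = 1 + 1 + 8 = 10
10 = (2,2)_4 → 2³ + 2³ = 8 + 8 = 16
16 = (1,0,0)_4 → 1³ + 0³ + 0³ = 1 + 0 + 0 = 1  — reached 1.

base-4 3-happy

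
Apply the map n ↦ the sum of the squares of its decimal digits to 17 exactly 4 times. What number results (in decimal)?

17 → 1² + 7² = 50
50 → 5² + 0² = 25
25 → 2² + 5² = 29
29 → 2² + 9² = 85

85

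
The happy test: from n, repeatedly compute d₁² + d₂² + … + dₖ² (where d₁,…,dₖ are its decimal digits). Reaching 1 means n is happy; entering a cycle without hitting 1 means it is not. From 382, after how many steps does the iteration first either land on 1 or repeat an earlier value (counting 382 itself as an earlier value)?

382 → 3² + 8² + 2² = 9 + 64 + 4 = 77
77 → 7² + 7² = 49 + 49 = 98
98 → 9² + 8² = 81 + 64 = 145
145 → 1² + 4² + 5² = 1 + 16 + 25 = 42
42 → 4² + 2² = 16 + 4 = 20
20 → 2² + 0² = 4 + 0 = 4
4 → 4² = 16
16 → 1² + 6² = 1 + 36 = 37
37 → 3² + 7² = 9 + 49 = 58
58 → 5² + 8² = 25 + 64 = 89
89 → 8² + 9² = 64 + 81 = 145  — 145 repeats.
That took 11 steps.

11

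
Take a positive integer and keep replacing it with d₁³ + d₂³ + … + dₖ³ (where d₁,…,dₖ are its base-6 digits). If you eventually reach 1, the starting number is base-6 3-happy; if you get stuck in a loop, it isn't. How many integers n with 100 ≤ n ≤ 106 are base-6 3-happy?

100: 100 → 136 → 155 → 190 → 190  (repeats 190)
101: 101 → 197 → 258 → 3 → 27 → 91 → 36 → 1  (reaches 1)
102: 102 → 133 → 92 → 43 → 3 → 27 → 91 → 36 → 1  (reaches 1)
103: 103 → 134 → 99 → 99  (repeats 99)
104: 104 → 141 → 179 → 314 → 81 → 36 → 1  (reaches 1)
105: 105 → 160 → 136 → 155 → 190 → 190  (repeats 190)
106: 106 → 197 → 258 → 3 → 27 → 91 → 36 → 1  (reaches 1)
base-6 3-happy: 101, 102, 104, 106

4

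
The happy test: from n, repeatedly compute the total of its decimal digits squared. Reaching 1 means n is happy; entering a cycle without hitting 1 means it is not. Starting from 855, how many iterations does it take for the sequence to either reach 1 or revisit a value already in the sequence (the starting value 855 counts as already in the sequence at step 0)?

13

855 → 114
114 → 18
18 → 65
65 → 61
61 → 37
37 → 58
58 → 89
89 → 145
145 → 42
42 → 20
20 → 4
4 → 16
16 → 37  — 37 repeats.
That took 13 steps.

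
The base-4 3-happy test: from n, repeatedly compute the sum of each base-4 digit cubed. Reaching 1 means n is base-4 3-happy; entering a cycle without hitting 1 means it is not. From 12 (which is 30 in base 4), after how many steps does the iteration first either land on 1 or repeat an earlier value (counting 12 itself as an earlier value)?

4

12 = (3,0)_4 → 27
27 = (1,2,3)_4 → 36
36 = (2,1,0)_4 → 9
9 = (2,1)_4 → 9  — 9 repeats.
That took 4 steps.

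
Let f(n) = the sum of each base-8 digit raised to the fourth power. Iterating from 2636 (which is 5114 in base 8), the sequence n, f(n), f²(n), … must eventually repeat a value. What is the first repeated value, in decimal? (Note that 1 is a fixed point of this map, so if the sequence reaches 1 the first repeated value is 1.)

256

2636 = (5,1,1,4)_8 → 5⁴ + 1⁴ + 1⁴ + 4⁴ = 883
883 = (1,5,6,3)_8 → 1⁴ + 5⁴ + 6⁴ + 3⁴ = 2003
2003 = (3,7,2,3)_8 → 3⁴ + 7⁴ + 2⁴ + 3⁴ = 2579
2579 = (5,0,2,3)_8 → 5⁴ + 0⁴ + 2⁴ + 3⁴ = 722
722 = (1,3,2,2)_8 → 1⁴ + 3⁴ + 2⁴ + 2⁴ = 114
114 = (1,6,2)_8 → 1⁴ + 6⁴ + 2⁴ = 1313
1313 = (2,4,4,1)_8 → 2⁴ + 4⁴ + 4⁴ + 1⁴ = 529
529 = (1,0,2,1)_8 → 1⁴ + 0⁴ + 2⁴ + 1⁴ = 18
18 = (2,2)_8 → 2⁴ + 2⁴ = 32
32 = (4,0)_8 → 4⁴ + 0⁴ = 256
256 = (4,0,0)_8 → 4⁴ + 0⁴ + 0⁴ = 256  — 256 already appeared earlier.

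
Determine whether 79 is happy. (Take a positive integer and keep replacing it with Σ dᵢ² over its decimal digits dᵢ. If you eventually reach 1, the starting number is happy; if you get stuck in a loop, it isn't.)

79 → 7² + 9² = 130
130 → 1² + 3² + 0² = 10
10 → 1² + 0² = 1  — reached 1.

happy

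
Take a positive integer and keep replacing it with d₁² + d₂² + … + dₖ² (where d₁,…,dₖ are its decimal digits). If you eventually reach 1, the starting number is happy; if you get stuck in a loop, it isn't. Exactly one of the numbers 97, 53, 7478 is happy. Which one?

97: 97 → 130 → 10 → 1  — reaches 1 (happy)
53: 53 → 34 → 25 → 29 → 85 → 89 → 145 → 42 → 20 → 4 → 16 → 37 → 58 → 89  — repeats 89 (not happy)
7478: 7478 → 178 → 114 → 18 → 65 → 61 → 37 → 58 → 89 → 145 → 42 → 20 → 4 → 16 → 37  — repeats 37 (not happy)

97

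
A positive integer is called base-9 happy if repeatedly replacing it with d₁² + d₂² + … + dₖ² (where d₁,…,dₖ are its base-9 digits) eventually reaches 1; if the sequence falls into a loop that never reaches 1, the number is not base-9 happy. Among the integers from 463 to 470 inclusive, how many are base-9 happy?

463: 463 → 77 → 89 → 65 → 53 → 89  (repeats 89)
464: 464 → 86 → 26 → 68 → 74 → 68  (repeats 68)
465: 465 → 97 → 51 → 61 → 85 → 17 → 65 → 53 → 89 → 65  (repeats 65)
466: 466 → 110 → 14 → 26 → 68 → 74 → 68  (repeats 68)
467: 467 → 125 → 81 → 1  (reaches 1)
468: 468 → 74 → 68 → 74  (repeats 74)
469: 469 → 75 → 73 → 65 → 53 → 89 → 65  (repeats 65)
470: 470 → 78 → 100 → 6 → 36 → 16 → 50 → 50  (repeats 50)
base-9 happy: 467

1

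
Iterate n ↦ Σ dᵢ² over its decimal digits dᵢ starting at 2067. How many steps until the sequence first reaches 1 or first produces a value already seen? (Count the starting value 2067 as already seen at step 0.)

9

2067 → 2² + 0² + 6² + 7² = 4 + 0 + 36 + 49 = 89
89 → 8² + 9² = 64 + 81 = 145
145 → 1² + 4² + 5² = 1 + 16 + 25 = 42
42 → 4² + 2² = 16 + 4 = 20
20 → 2² + 0² = 4 + 0 = 4
4 → 4² = 16
16 → 1² + 6² = 1 + 36 = 37
37 → 3² + 7² = 9 + 49 = 58
58 → 5² + 8² = 25 + 64 = 89  — 89 repeats.
That took 9 steps.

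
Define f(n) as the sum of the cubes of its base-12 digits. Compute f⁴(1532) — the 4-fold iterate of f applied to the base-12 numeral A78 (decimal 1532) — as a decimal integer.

342

1532 = (10,7,8)_12 → 10³ + 7³ + 8³ = 1000 + 343 + 512 = 1855
1855 = (1,0,10,7)_12 → 1³ + 0³ + 10³ + 7³ = 1 + 0 + 1000 + 343 = 1344
1344 = (9,4,0)_12 → 9³ + 4³ + 0³ = 729 + 64 + 0 = 793
793 = (5,6,1)_12 → 5³ + 6³ + 1³ = 125 + 216 + 1 = 342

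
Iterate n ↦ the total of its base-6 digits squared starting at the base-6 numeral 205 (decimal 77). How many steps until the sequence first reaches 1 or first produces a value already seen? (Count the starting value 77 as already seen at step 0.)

77 = (2,0,5)_6 → 2² + 0² + 5² = 29
29 = (4,5)_6 → 4² + 5² = 41
41 = (1,0,5)_6 → 1² + 0² + 5² = 26
26 = (4,2)_6 → 4² + 2² = 20
20 = (3,2)_6 → 3² + 2² = 13
13 = (2,1)_6 → 2² + 1² = 5
5 = (5)_6 → 5² = 25
25 = (4,1)_6 → 4² + 1² = 17
17 = (2,5)_6 → 2² + 5² = 29  — 29 repeats.
That took 9 steps.

9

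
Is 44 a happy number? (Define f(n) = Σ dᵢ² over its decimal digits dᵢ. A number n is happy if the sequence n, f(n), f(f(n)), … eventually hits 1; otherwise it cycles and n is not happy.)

44 → 4² + 4² = 16 + 16 = 32
32 → 3² + 2² = 9 + 4 = 13
13 → 1² + 3² = 1 + 9 = 10
10 → 1² + 0² = 1 + 0 = 1  — reached 1.

happy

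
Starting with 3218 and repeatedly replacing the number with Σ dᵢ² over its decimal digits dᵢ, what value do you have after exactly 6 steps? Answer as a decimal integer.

3218 → 3² + 2² + 1² + 8² = 78
78 → 7² + 8² = 113
113 → 1² + 1² + 3² = 11
11 → 1² + 1² = 2
2 → 2² = 4
4 → 4² = 16

16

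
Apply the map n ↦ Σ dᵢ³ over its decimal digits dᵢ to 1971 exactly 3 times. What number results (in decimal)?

1971 → 1³ + 9³ + 7³ + 1³ = 1074
1074 → 1³ + 0³ + 7³ + 4³ = 408
408 → 4³ + 0³ + 8³ = 576

576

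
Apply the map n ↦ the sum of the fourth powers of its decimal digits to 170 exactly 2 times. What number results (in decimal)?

288

170 → 1⁴ + 7⁴ + 0⁴ = 1 + 2401 + 0 = 2402
2402 → 2⁴ + 4⁴ + 0⁴ + 2⁴ = 16 + 256 + 0 + 16 = 288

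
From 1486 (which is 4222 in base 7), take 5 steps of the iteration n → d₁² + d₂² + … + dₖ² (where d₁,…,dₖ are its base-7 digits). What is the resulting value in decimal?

1486 = (4,2,2,2)_7 → 4² + 2² + 2² + 2² = 16 + 4 + 4 + 4 = 28
28 = (4,0)_7 → 4² + 0² = 16 + 0 = 16
16 = (2,2)_7 → 2² + 2² = 4 + 4 = 8
8 = (1,1)_7 → 1² + 1² = 1 + 1 = 2
2 = (2)_7 → 2² = 4

4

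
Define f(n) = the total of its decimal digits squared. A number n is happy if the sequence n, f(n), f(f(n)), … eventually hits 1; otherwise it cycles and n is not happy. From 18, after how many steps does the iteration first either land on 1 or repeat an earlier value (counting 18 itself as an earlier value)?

18 → 1² + 8² = 65
65 → 6² + 5² = 61
61 → 6² + 1² = 37
37 → 3² + 7² = 58
58 → 5² + 8² = 89
89 → 8² + 9² = 145
145 → 1² + 4² + 5² = 42
42 → 4² + 2² = 20
20 → 2² + 0² = 4
4 → 4² = 16
16 → 1² + 6² = 37  — 37 repeats.
That took 11 steps.

11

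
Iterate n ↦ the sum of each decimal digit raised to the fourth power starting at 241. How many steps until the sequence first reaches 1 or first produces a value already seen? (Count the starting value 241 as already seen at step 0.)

241 → 2⁴ + 4⁴ + 1⁴ = 16 + 256 + 1 = 273
273 → 2⁴ + 7⁴ + 3⁴ = 16 + 2401 + 81 = 2498
2498 → 2⁴ + 4⁴ + 9⁴ + 8⁴ = 16 + 256 + 6561 + 4096 = 10929
10929 → 1⁴ + 0⁴ + 9⁴ + 2⁴ + 9⁴ = 1 + 0 + 6561 + 16 + 6561 = 13139
13139 → 1⁴ + 3⁴ + 1⁴ + 3⁴ + 9⁴ = 1 + 81 + 1 + 81 + 6561 = 6725
6725 → 6⁴ + 7⁴ + 2⁴ + 5⁴ = 1296 + 2401 + 16 + 625 = 4338
4338 → 4⁴ + 3⁴ + 3⁴ + 8⁴ = 256 + 81 + 81 + 4096 = 4514
4514 → 4⁴ + 5⁴ + 1⁴ + 4⁴ = 256 + 625 + 1 + 256 = 1138
1138 → 1⁴ + 1⁴ + 3⁴ + 8⁴ = 1 + 1 + 81 + 4096 = 4179
4179 → 4⁴ + 1⁴ + 7⁴ + 9⁴ = 256 + 1 + 2401 + 6561 = 9219
9219 → 9⁴ + 2⁴ + 1⁴ + 9⁴ = 6561 + 16 + 1 + 6561 = 13139  — 13139 repeats.
That took 11 steps.

11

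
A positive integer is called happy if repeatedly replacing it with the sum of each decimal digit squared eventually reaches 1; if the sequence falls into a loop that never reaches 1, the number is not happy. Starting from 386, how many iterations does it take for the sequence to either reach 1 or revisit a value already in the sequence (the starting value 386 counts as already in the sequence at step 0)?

5

386 → 3² + 8² + 6² = 9 + 64 + 36 = 109
109 → 1² + 0² + 9² = 1 + 0 + 81 = 82
82 → 8² + 2² = 64 + 4 = 68
68 → 6² + 8² = 36 + 64 = 100
100 → 1² + 0² + 0² = 1 + 0 + 0 = 1  — reached 1.
That took 5 steps.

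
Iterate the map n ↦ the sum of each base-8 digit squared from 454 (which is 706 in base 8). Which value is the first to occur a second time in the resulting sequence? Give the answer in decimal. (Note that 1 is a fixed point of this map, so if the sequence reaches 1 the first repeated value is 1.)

25

454 = (7,0,6)_8 → 7² + 0² + 6² = 49 + 0 + 36 = 85
85 = (1,2,5)_8 → 1² + 2² + 5² = 1 + 4 + 25 = 30
30 = (3,6)_8 → 3² + 6² = 9 + 36 = 45
45 = (5,5)_8 → 5² + 5² = 25 + 25 = 50
50 = (6,2)_8 → 6² + 2² = 36 + 4 = 40
40 = (5,0)_8 → 5² + 0² = 25 + 0 = 25
25 = (3,1)_8 → 3² + 1² = 9 + 1 = 10
10 = (1,2)_8 → 1² + 2² = 1 + 4 = 5
5 = (5)_8 → 5² = 25  — 25 already appeared earlier.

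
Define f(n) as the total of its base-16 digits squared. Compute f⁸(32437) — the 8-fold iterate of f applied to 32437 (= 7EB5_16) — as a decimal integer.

1

32437 = (7,14,11,5)_16 → 391
391 = (1,8,7)_16 → 114
114 = (7,2)_16 → 53
53 = (3,5)_16 → 34
34 = (2,2)_16 → 8
8 = (8)_16 → 64
64 = (4,0)_16 → 16
16 = (1,0)_16 → 1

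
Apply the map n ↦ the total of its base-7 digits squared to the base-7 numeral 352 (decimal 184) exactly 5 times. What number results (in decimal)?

184 = (3,5,2)_7 → 3² + 5² + 2² = 38
38 = (5,3)_7 → 5² + 3² = 34
34 = (4,6)_7 → 4² + 6² = 52
52 = (1,0,3)_7 → 1² + 0² + 3² = 10
10 = (1,3)_7 → 1² + 3² = 10

10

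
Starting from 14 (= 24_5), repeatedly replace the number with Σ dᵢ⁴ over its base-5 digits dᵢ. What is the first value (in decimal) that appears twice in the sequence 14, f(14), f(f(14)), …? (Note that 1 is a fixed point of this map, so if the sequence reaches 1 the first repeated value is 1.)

14 = (2,4)_5 → 2⁴ + 4⁴ = 16 + 256 = 272
272 = (2,0,4,2)_5 → 2⁴ + 0⁴ + 4⁴ + 2⁴ = 16 + 0 + 256 + 16 = 288
288 = (2,1,2,3)_5 → 2⁴ + 1⁴ + 2⁴ + 3⁴ = 16 + 1 + 16 + 81 = 114
114 = (4,2,4)_5 → 4⁴ + 2⁴ + 4⁴ = 256 + 16 + 256 = 528
528 = (4,1,0,3)_5 → 4⁴ + 1⁴ + 0⁴ + 3⁴ = 256 + 1 + 0 + 81 = 338
338 = (2,3,2,3)_5 → 2⁴ + 3⁴ + 2⁴ + 3⁴ = 16 + 81 + 16 + 81 = 194
194 = (1,2,3,4)_5 → 1⁴ + 2⁴ + 3⁴ + 4⁴ = 1 + 16 + 81 + 256 = 354
354 = (2,4,0,4)_5 → 2⁴ + 4⁴ + 0⁴ + 4⁴ = 16 + 256 + 0 + 256 = 528  — 528 already appeared earlier.

528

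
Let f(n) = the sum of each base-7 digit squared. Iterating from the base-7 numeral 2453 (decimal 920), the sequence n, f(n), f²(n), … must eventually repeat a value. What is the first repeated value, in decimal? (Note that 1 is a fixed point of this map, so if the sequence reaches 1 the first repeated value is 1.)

920 = (2,4,5,3)_7 → 2² + 4² + 5² + 3² = 54
54 = (1,0,5)_7 → 1² + 0² + 5² = 26
26 = (3,5)_7 → 3² + 5² = 34
34 = (4,6)_7 → 4² + 6² = 52
52 = (1,0,3)_7 → 1² + 0² + 3² = 10
10 = (1,3)_7 → 1² + 3² = 10  — 10 already appeared earlier.

10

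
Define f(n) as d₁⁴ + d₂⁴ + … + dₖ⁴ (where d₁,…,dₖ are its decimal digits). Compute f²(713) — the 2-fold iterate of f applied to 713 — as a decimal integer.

4449

713 → 2483
2483 → 4449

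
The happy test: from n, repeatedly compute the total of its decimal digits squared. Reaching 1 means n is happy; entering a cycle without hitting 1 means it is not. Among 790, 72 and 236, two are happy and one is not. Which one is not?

72

790: 790 → 130 → 10 → 1  — reaches 1 (happy)
72: 72 → 53 → 34 → 25 → 29 → 85 → 89 → 145 → 42 → 20 → 4 → 16 → 37 → 58 → 89  — repeats 89 (not happy)
236: 236 → 49 → 97 → 130 → 10 → 1  — reaches 1 (happy)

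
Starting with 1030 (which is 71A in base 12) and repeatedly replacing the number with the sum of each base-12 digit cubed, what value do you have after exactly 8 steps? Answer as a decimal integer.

1030 = (7,1,10)_12 → 1344
1344 = (9,4,0)_12 → 793
793 = (5,6,1)_12 → 342
342 = (2,4,6)_12 → 288
288 = (2,0,0)_12 → 8
8 = (8)_12 → 512
512 = (3,6,8)_12 → 755
755 = (5,2,11)_12 → 1464

1464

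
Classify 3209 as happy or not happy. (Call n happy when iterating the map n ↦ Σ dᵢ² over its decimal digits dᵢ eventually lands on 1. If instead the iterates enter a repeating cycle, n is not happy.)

3209 → 3² + 2² + 0² + 9² = 9 + 4 + 0 + 81 = 94
94 → 9² + 4² = 81 + 16 = 97
97 → 9² + 7² = 81 + 49 = 130
130 → 1² + 3² + 0² = 1 + 9 + 0 = 10
10 → 1² + 0² = 1 + 0 = 1  — reached 1.

happy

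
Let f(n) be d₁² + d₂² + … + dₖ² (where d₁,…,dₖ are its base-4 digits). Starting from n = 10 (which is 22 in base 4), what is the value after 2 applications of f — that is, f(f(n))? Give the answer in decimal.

4

10 = (2,2)_4 → 2² + 2² = 8
8 = (2,0)_4 → 2² + 0² = 4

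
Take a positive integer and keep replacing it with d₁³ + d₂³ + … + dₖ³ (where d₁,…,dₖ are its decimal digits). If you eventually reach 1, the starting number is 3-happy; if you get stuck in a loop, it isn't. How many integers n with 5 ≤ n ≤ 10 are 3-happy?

5: 5 → 125 → 134 → 92 → 737 → 713 → 371 → 371  — not 3-happy
6: 6 → 216 → 225 → 141 → 66 → 432 → 99 → 1458 → 702 → 351 → 153 → 153  — not 3-happy
7: 7 → 343 → 118 → 514 → 190 → 730 → 370 → 370  — not 3-happy
8: 8 → 512 → 134 → 92 → 737 → 713 → 371 → 371  — not 3-happy
9: 9 → 729 → 1080 → 513 → 153 → 153  — not 3-happy
10: 10 → 1  — 3-happy
3-happy: 10

1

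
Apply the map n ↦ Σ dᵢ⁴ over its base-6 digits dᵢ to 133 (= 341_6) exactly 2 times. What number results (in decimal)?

114

133 = (3,4,1)_6 → 3⁴ + 4⁴ + 1⁴ = 338
338 = (1,3,2,2)_6 → 1⁴ + 3⁴ + 2⁴ + 2⁴ = 114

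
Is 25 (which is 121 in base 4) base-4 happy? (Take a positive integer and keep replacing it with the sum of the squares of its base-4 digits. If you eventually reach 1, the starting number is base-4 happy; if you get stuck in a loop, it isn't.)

base-4 happy

25 = (1,2,1)_4 → 6
6 = (1,2)_4 → 5
5 = (1,1)_4 → 2
2 = (2)_4 → 4
4 = (1,0)_4 → 1  — reached 1.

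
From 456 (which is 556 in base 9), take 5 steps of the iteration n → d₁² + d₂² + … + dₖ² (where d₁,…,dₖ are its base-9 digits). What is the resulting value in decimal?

456 = (5,5,6)_9 → 86
86 = (1,0,5)_9 → 26
26 = (2,8)_9 → 68
68 = (7,5)_9 → 74
74 = (8,2)_9 → 68

68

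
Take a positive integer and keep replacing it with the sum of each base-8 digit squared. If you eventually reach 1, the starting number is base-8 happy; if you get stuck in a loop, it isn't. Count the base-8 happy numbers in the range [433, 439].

433: 433 → 73 → 3 → 9 → 2 → 4 → 16 → 4  — not base-8 happy
434: 434 → 76 → 18 → 8 → 1  — base-8 happy
435: 435 → 81 → 6 → 36 → 32 → 16 → 4 → 16  — not base-8 happy
436: 436 → 88 → 10 → 5 → 25 → 10  — not base-8 happy
437: 437 → 97 → 18 → 8 → 1  — base-8 happy
438: 438 → 108 → 42 → 29 → 34 → 20 → 20  — not base-8 happy
439: 439 → 121 → 51 → 45 → 50 → 40 → 25 → 10 → 5 → 25  — not base-8 happy
base-8 happy: 434, 437

2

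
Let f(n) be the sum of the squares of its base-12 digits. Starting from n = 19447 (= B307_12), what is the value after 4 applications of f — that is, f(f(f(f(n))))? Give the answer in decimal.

137

19447 = (11,3,0,7)_12 → 11² + 3² + 0² + 7² = 179
179 = (1,2,11)_12 → 1² + 2² + 11² = 126
126 = (10,6)_12 → 10² + 6² = 136
136 = (11,4)_12 → 11² + 4² = 137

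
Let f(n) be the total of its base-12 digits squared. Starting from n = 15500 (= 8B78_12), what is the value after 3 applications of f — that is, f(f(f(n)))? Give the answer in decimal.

15500 = (8,11,7,8)_12 → 8² + 11² + 7² + 8² = 64 + 121 + 49 + 64 = 298
298 = (2,0,10)_12 → 2² + 0² + 10² = 4 + 0 + 100 = 104
104 = (8,8)_12 → 8² + 8² = 64 + 64 = 128

128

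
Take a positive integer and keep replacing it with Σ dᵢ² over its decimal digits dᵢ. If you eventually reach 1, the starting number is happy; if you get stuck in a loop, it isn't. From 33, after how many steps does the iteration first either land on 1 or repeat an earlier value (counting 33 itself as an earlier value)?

33 → 3² + 3² = 9 + 9 = 18
18 → 1² + 8² = 1 + 64 = 65
65 → 6² + 5² = 36 + 25 = 61
61 → 6² + 1² = 36 + 1 = 37
37 → 3² + 7² = 9 + 49 = 58
58 → 5² + 8² = 25 + 64 = 89
89 → 8² + 9² = 64 + 81 = 145
145 → 1² + 4² + 5² = 1 + 16 + 25 = 42
42 → 4² + 2² = 16 + 4 = 20
20 → 2² + 0² = 4 + 0 = 4
4 → 4² = 16
16 → 1² + 6² = 1 + 36 = 37  — 37 repeats.
That took 12 steps.

12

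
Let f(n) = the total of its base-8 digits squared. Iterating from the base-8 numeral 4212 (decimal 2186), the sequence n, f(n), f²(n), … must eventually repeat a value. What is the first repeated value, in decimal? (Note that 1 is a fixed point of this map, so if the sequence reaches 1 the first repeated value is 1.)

2186 = (4,2,1,2)_8 → 4² + 2² + 1² + 2² = 25
25 = (3,1)_8 → 3² + 1² = 10
10 = (1,2)_8 → 1² + 2² = 5
5 = (5)_8 → 5² = 25  — 25 already appeared earlier.

25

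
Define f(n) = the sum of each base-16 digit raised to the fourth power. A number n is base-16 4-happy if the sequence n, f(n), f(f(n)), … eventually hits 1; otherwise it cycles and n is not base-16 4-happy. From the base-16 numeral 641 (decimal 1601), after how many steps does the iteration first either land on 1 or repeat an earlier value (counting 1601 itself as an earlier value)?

1601 = (6,4,1)_16 → 6⁴ + 4⁴ + 1⁴ = 1553
1553 = (6,1,1)_16 → 6⁴ + 1⁴ + 1⁴ = 1298
1298 = (5,1,2)_16 → 5⁴ + 1⁴ + 2⁴ = 642
642 = (2,8,2)_16 → 2⁴ + 8⁴ + 2⁴ = 4128
4128 = (1,0,2,0)_16 → 1⁴ + 0⁴ + 2⁴ + 0⁴ = 17
17 = (1,1)_16 → 1⁴ + 1⁴ = 2
2 = (2)_16 → 2⁴ = 16
16 = (1,0)_16 → 1⁴ + 0⁴ = 1  — reached 1.
That took 8 steps.

8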